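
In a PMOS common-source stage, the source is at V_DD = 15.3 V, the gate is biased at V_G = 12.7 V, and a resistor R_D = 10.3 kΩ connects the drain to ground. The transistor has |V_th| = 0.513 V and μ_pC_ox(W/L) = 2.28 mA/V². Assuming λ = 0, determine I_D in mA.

V_SG = V_DD − V_G = 15.3 − 12.7 = 2.6 V, so V_ov = 2.6 − 0.513 = 2.09 V.
Assume saturation: I_D = ½ k_p V_ov² = 0.5 × 2.28 × 2.09² = 4.97 mA, giving V_SD = V_DD − I_D R_D = 15.3 − 4.97 × 10.3 = -35.8 V.
But -35.8 V < V_ov = 2.09 V, so the device is actually in triode.
In triode I_D = k_p[V_ov V_SD − ½ V_SD²] and I_D = (V_DD − V_SD)/R_D. Equating: 11.7 V_SD² − 50.01 V_SD + 15.3 = 0, giving V_SD = 0.332 V (the root below V_ov).
I_D = (15.3 − 0.332) / 10.3 = 1.45 mA.

I_D = 1.45 mA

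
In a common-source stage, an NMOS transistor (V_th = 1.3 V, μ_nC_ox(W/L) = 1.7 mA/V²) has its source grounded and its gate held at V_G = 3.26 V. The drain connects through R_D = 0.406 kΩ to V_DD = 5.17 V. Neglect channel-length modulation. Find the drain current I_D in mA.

I_D = 3.27 mA

V_GS = V_G = 3.26 V, so V_ov = 3.26 − 1.3 = 1.96 V.
Assume saturation: I_D = ½ k_n V_ov² = 0.5 × 1.7 × 1.96² = 3.27 mA, giving V_DS = V_DD − I_D R_D = 5.17 − 3.27 × 0.406 = 3.84 V.
V_DS = 3.84 V ≥ V_ov = 1.96 V, confirming saturation.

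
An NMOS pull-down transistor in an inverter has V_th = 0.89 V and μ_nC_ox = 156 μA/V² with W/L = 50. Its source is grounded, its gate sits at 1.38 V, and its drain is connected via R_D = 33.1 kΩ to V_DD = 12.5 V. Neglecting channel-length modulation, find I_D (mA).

I_D = 0.374 mA

V_GS = V_G = 1.38 V, so V_ov = 1.38 − 0.89 = 0.49 V.
k_n = μ_nC_ox · (W/L) = 7.8 mA/V².
Assume saturation: I_D = ½ k_n V_ov² = 0.5 × 7.8 × 0.49² = 0.936 mA, giving V_DS = V_DD − I_D R_D = 12.5 − 0.936 × 33.1 = -18.5 V.
But -18.5 V < V_ov = 0.49 V, so the device is actually in triode.
In triode I_D = k_n[V_ov V_DS − ½ V_DS²] and I_D = (V_DD − V_DS)/R_D. Equating: 129 V_DS² − 127.5 V_DS + 12.5 = 0, giving V_DS = 0.11 V (the root below V_ov).
I_D = (12.5 − 0.11) / 33.1 = 0.374 mA.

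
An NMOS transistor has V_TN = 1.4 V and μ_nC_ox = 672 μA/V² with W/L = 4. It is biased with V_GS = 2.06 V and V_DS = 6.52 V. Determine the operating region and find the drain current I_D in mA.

k_n = μ_nC_ox · (W/L) = 2.688 mA/V².
V_ov = V_GS − V_TN = 2.06 − 1.4 = 0.66 V.
Since V_DS = 6.52 V ≥ V_ov = 0.66 V, the device is in saturation.
I_D = ½ k_n V_ov² = 0.5 × 2.688 × 0.66² = 0.585 mA.

Saturation; I_D = 0.585 mA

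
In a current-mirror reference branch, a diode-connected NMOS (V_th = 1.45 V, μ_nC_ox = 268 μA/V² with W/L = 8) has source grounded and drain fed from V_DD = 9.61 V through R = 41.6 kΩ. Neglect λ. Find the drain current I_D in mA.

I_D = 0.186 mA

With gate tied to drain, V_GS = V_DS ≥ V_GS − V_th, so the device is in saturation.
k_n = μ_nC_ox · (W/L) = 2.144 mA/V².
KCL at the drain: ½ k_n (V_GS − V_th)² = (V_DD − V_GS)/R.
Let x = V_GS − 1.45. Then 44.6 x² + x − 8.16 = 0, giving x = 0.417 V (positive root), so V_GS = 1.87 V.
I_D = (V_DD − V_GS)/R = (9.61 − 1.87) / 41.6 = 0.186 mA.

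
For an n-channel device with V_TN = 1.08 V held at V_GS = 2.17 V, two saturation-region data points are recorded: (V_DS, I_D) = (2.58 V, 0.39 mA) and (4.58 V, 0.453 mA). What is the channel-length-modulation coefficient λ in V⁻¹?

With V_GS fixed, I_D ∝ (1 + λ V_DS) in saturation, so I_D2/I_D1 = (1 + λ V_DS2)/(1 + λ V_DS1).
0.453/0.39 = 1.162 = (1 + 4.58 λ)/(1 + 2.58 λ).
Solving: λ (I_D1 V_DS2 − I_D2 V_DS1) = I_D2 − I_D1, so λ = (0.453 − 0.39) / (0.39 × 4.58 − 0.453 × 2.58) = 0.063 / 0.617 = 0.102 V⁻¹.

λ = 0.102 V⁻¹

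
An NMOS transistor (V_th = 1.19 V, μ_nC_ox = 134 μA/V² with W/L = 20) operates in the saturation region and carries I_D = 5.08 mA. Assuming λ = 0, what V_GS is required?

k_n = μ_nC_ox · (W/L) = 2.68 mA/V².
In saturation I_D = ½ k_n (V_GS − V_th)², so V_GS − V_th = √(2 I_D / k_n) = √(2 × 5.08 / 2.68) = 1.95 V.
V_GS = 1.19 + 1.95 = 3.14 V.

V_GS = 3.14 V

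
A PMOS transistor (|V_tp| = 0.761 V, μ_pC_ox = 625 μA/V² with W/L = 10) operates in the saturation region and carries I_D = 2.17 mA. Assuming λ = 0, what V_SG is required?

k_p = μ_pC_ox · (W/L) = 6.25 mA/V².
In saturation I_D = ½ k_p (V_SG − |V_tp|)², so V_SG − |V_tp| = √(2 I_D / k_p) = √(2 × 2.17 / 6.25) = 0.833 V.
V_SG = 0.761 + 0.833 = 1.59 V.

V_SG = 1.59 V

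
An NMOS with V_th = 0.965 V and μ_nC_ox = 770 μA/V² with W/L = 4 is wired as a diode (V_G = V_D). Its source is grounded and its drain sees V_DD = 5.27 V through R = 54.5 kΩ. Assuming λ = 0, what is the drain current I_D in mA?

With gate tied to drain, V_GS = V_DS ≥ V_GS − V_th, so the device is in saturation.
k_n = μ_nC_ox · (W/L) = 3.08 mA/V².
KCL at the drain: ½ k_n (V_GS − V_th)² = (V_DD − V_GS)/R.
Let x = V_GS − 0.965. Then 83.9 x² + x − 4.305 = 0, giving x = 0.221 V (positive root), so V_GS = 1.19 V.
I_D = (V_DD − V_GS)/R = (5.27 − 1.19) / 54.5 = 0.0749 mA.

I_D = 0.0749 mA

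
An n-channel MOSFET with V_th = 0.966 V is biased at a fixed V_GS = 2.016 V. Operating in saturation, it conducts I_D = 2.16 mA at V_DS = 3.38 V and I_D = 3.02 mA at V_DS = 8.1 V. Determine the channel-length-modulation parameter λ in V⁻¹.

λ = 0.118 V⁻¹

With V_GS fixed, I_D ∝ (1 + λ V_DS) in saturation, so I_D2/I_D1 = (1 + λ V_DS2)/(1 + λ V_DS1).
3.02/2.16 = 1.398 = (1 + 8.1 λ)/(1 + 3.38 λ).
Solving: λ (I_D1 V_DS2 − I_D2 V_DS1) = I_D2 − I_D1, so λ = (3.02 − 2.16) / (2.16 × 8.1 − 3.02 × 3.38) = 0.86 / 7.29 = 0.118 V⁻¹.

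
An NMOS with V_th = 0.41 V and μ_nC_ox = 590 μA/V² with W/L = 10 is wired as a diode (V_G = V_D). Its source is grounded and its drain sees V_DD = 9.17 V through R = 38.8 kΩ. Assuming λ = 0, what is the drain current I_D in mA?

With gate tied to drain, V_GS = V_DS ≥ V_GS − V_th, so the device is in saturation.
k_n = μ_nC_ox · (W/L) = 5.9 mA/V².
KCL at the drain: ½ k_n (V_GS − V_th)² = (V_DD − V_GS)/R.
Let x = V_GS − 0.41. Then 114 x² + x − 8.76 = 0, giving x = 0.272 V (positive root), so V_GS = 0.682 V.
I_D = (V_DD − V_GS)/R = (9.17 − 0.682) / 38.8 = 0.219 mA.

I_D = 0.219 mA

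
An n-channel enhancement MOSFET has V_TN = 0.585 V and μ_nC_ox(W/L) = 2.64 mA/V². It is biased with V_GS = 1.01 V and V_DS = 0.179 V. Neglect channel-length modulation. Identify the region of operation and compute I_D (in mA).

Triode; I_D = 0.159 mA

V_ov = V_GS − V_TN = 1.01 − 0.585 = 0.425 V.
Since V_DS = 0.179 V < V_ov = 0.425 V, the device is in the triode region.
I_D = k_n [V_ov · V_DS − ½ V_DS²] = 2.64 × [0.425 × 0.179 − 0.5 × 0.179²] = 0.159 mA.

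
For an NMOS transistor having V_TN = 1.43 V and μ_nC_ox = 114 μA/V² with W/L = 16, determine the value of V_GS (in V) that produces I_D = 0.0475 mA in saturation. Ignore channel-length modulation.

k_n = μ_nC_ox · (W/L) = 1.824 mA/V².
In saturation I_D = ½ k_n (V_GS − V_TN)², so V_GS − V_TN = √(2 I_D / k_n) = √(2 × 0.0475 / 1.824) = 0.228 V.
V_GS = 1.43 + 0.228 = 1.66 V.

V_GS = 1.66 V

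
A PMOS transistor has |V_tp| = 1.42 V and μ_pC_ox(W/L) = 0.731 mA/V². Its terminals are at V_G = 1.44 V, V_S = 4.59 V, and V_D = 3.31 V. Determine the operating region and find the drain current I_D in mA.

Triode; I_D = 1.02 mA

V_SG = V_S − V_G = 4.59 − 1.44 = 3.15 V; V_SD = V_S − V_D = 4.59 − 3.31 = 1.28 V.
V_ov = V_SG − |V_tp| = 3.15 − 1.42 = 1.73 V.
Since V_SD = 1.28 V < V_ov = 1.73 V, the device is in the triode region.
I_D = k_p [V_ov · V_SD − ½ V_SD²] = 0.731 × [1.73 × 1.28 − 0.5 × 1.28²] = 1.02 mA.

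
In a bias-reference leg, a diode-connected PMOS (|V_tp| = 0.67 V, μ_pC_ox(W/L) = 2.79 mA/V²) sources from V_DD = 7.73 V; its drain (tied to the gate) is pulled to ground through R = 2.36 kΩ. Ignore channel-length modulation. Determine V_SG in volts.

With gate tied to drain, V_SG = V_SD ≥ V_SG − |V_tp|, so the device is in saturation.
KCL at the drain: ½ k_p (V_SG − |V_tp|)² = (V_DD − V_SG)/R.
Let x = V_SG − 0.67. Then 3.29 x² + x − 7.06 = 0, giving x = 1.32 V (positive root), so V_SG = 1.99 V.
I_D = (V_DD − V_SG)/R = (7.73 − 1.99) / 2.36 = 2.43 mA.

V_SG = 1.99 V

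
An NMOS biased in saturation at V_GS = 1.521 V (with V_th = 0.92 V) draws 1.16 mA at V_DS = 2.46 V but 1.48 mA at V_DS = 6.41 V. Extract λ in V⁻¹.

With V_GS fixed, I_D ∝ (1 + λ V_DS) in saturation, so I_D2/I_D1 = (1 + λ V_DS2)/(1 + λ V_DS1).
1.48/1.16 = 1.276 = (1 + 6.41 λ)/(1 + 2.46 λ).
Solving: λ (I_D1 V_DS2 − I_D2 V_DS1) = I_D2 − I_D1, so λ = (1.48 − 1.16) / (1.16 × 6.41 − 1.48 × 2.46) = 0.32 / 3.79 = 0.0843 V⁻¹.

λ = 0.0843 V⁻¹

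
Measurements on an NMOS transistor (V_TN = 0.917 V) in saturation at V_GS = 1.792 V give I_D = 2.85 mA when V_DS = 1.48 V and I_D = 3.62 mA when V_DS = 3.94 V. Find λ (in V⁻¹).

With V_GS fixed, I_D ∝ (1 + λ V_DS) in saturation, so I_D2/I_D1 = (1 + λ V_DS2)/(1 + λ V_DS1).
3.62/2.85 = 1.27 = (1 + 3.94 λ)/(1 + 1.48 λ).
Solving: λ (I_D1 V_DS2 − I_D2 V_DS1) = I_D2 − I_D1, so λ = (3.62 − 2.85) / (2.85 × 3.94 − 3.62 × 1.48) = 0.77 / 5.87 = 0.131 V⁻¹.

λ = 0.131 V⁻¹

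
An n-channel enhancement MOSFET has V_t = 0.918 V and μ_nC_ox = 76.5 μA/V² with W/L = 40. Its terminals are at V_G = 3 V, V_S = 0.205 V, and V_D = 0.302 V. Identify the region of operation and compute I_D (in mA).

Triode; I_D = 0.543 mA

V_GS = V_G − V_S = 3 − 0.205 = 2.79 V; V_DS = V_D − V_S = 0.302 − 0.205 = 0.097 V.
k_n = μ_nC_ox · (W/L) = 3.06 mA/V².
V_ov = V_GS − V_t = 2.79 − 0.918 = 1.88 V.
Since V_DS = 0.097 V < V_ov = 1.88 V, the device is in the triode region.
I_D = k_n [V_ov · V_DS − ½ V_DS²] = 3.06 × [1.88 × 0.097 − 0.5 × 0.097²] = 0.543 mA.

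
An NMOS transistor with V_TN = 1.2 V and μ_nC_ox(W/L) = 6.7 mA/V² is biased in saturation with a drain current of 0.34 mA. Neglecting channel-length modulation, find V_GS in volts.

V_GS = 1.52 V

In saturation I_D = ½ k_n (V_GS − V_TN)², so V_GS − V_TN = √(2 I_D / k_n) = √(2 × 0.34 / 6.7) = 0.319 V.
V_GS = 1.2 + 0.319 = 1.52 V.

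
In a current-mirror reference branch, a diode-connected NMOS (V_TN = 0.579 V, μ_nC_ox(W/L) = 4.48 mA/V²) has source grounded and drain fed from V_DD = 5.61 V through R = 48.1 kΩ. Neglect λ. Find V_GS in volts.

With gate tied to drain, V_GS = V_DS ≥ V_GS − V_TN, so the device is in saturation.
KCL at the drain: ½ k_n (V_GS − V_TN)² = (V_DD − V_GS)/R.
Let x = V_GS − 0.579. Then 108 x² + x − 5.031 = 0, giving x = 0.211 V (positive root), so V_GS = 0.79 V.
I_D = (V_DD − V_GS)/R = (5.61 − 0.79) / 48.1 = 0.1 mA.

V_GS = 0.790 V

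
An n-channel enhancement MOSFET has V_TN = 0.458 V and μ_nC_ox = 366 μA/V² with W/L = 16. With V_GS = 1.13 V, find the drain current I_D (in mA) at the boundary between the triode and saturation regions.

I_D = 1.32 mA

At the boundary V_DS = V_ov = V_GS − V_TN = 1.13 − 0.458 = 0.672 V.
k_n = μ_nC_ox · (W/L) = 5.856 mA/V².
I_D = ½ k_n V_ov² = 0.5 × 5.856 × 0.672² = 1.32 mA.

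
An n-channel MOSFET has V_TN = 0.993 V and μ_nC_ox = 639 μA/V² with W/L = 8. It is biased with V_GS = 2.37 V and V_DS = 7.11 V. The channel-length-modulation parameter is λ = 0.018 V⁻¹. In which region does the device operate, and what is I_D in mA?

k_n = μ_nC_ox · (W/L) = 5.112 mA/V².
V_ov = V_GS − V_TN = 2.37 − 0.993 = 1.38 V.
Since V_DS = 7.11 V ≥ V_ov = 1.38 V, the device is in saturation.
I_D = ½ k_n V_ov² (1 + λ V_DS) = 0.5 × 5.112 × 1.38² × (1 + 0.018 × 7.11) = 5.47 mA.

Saturation; I_D = 5.47 mA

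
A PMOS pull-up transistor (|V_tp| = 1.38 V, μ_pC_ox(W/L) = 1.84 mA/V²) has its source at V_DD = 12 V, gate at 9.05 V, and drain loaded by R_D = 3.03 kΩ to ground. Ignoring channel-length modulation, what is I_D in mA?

I_D = 2.27 mA

V_SG = V_DD − V_G = 12 − 9.05 = 2.95 V, so V_ov = 2.95 − 1.38 = 1.57 V.
Assume saturation: I_D = ½ k_p V_ov² = 0.5 × 1.84 × 1.57² = 2.27 mA, giving V_SD = V_DD − I_D R_D = 12 − 2.27 × 3.03 = 5.13 V.
V_SD = 5.13 V ≥ V_ov = 1.57 V, confirming saturation.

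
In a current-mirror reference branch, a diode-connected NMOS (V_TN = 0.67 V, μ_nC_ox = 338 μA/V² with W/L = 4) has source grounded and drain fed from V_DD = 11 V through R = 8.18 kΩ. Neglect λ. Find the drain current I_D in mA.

I_D = 1.11 mA

With gate tied to drain, V_GS = V_DS ≥ V_GS − V_TN, so the device is in saturation.
k_n = μ_nC_ox · (W/L) = 1.352 mA/V².
KCL at the drain: ½ k_n (V_GS − V_TN)² = (V_DD − V_GS)/R.
Let x = V_GS − 0.67. Then 5.53 x² + x − 10.33 = 0, giving x = 1.28 V (positive root), so V_GS = 1.95 V.
I_D = (V_DD − V_GS)/R = (11 − 1.95) / 8.18 = 1.11 mA.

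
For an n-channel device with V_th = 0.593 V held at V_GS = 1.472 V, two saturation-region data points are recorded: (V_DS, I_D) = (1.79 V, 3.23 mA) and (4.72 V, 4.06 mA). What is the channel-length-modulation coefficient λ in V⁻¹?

With V_GS fixed, I_D ∝ (1 + λ V_DS) in saturation, so I_D2/I_D1 = (1 + λ V_DS2)/(1 + λ V_DS1).
4.06/3.23 = 1.257 = (1 + 4.72 λ)/(1 + 1.79 λ).
Solving: λ (I_D1 V_DS2 − I_D2 V_DS1) = I_D2 − I_D1, so λ = (4.06 − 3.23) / (3.23 × 4.72 − 4.06 × 1.79) = 0.83 / 7.98 = 0.104 V⁻¹.

λ = 0.104 V⁻¹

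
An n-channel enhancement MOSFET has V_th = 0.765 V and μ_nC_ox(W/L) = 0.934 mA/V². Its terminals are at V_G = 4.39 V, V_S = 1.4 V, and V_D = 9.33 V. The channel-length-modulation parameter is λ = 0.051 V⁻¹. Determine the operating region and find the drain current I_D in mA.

V_GS = V_G − V_S = 4.39 − 1.4 = 2.99 V; V_DS = V_D − V_S = 9.33 − 1.4 = 7.93 V.
V_ov = V_GS − V_th = 2.99 − 0.765 = 2.22 V.
Since V_DS = 7.93 V ≥ V_ov = 2.22 V, the device is in saturation.
I_D = ½ k_n V_ov² (1 + λ V_DS) = 0.5 × 0.934 × 2.22² × (1 + 0.051 × 7.93) = 3.25 mA.

Saturation; I_D = 3.25 mA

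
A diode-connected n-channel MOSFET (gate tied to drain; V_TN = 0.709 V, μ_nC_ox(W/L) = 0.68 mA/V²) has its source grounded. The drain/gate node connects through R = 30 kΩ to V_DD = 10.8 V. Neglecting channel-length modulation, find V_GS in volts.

V_GS = 1.66 V

With gate tied to drain, V_GS = V_DS ≥ V_GS − V_TN, so the device is in saturation.
KCL at the drain: ½ k_n (V_GS − V_TN)² = (V_DD − V_GS)/R.
Let x = V_GS − 0.709. Then 10.2 x² + x − 10.09 = 0, giving x = 0.947 V (positive root), so V_GS = 1.66 V.
I_D = (V_DD − V_GS)/R = (10.8 − 1.66) / 30 = 0.305 mA.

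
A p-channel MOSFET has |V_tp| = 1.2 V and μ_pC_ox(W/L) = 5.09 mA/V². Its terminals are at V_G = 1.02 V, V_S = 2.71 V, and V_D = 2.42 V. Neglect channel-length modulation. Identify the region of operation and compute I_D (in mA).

V_SG = V_S − V_G = 2.71 − 1.02 = 1.69 V; V_SD = V_S − V_D = 2.71 − 2.42 = 0.29 V.
V_ov = V_SG − |V_tp| = 1.69 − 1.2 = 0.49 V.
Since V_SD = 0.29 V < V_ov = 0.49 V, the device is in the triode region.
I_D = k_p [V_ov · V_SD − ½ V_SD²] = 5.09 × [0.49 × 0.29 − 0.5 × 0.29²] = 0.509 mA.

Triode; I_D = 0.509 mA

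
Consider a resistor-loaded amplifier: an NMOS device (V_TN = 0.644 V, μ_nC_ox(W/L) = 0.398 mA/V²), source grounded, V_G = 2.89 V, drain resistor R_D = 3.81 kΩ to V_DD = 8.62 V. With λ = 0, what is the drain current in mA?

I_D = 1.00 mA

V_GS = V_G = 2.89 V, so V_ov = 2.89 − 0.644 = 2.25 V.
Assume saturation: I_D = ½ k_n V_ov² = 0.5 × 0.398 × 2.25² = 1 mA, giving V_DS = V_DD − I_D R_D = 8.62 − 1 × 3.81 = 4.8 V.
V_DS = 4.8 V ≥ V_ov = 2.25 V, confirming saturation.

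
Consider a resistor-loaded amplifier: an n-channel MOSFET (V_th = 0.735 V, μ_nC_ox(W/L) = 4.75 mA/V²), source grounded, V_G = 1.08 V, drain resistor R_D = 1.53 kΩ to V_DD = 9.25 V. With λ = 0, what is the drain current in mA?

V_GS = V_G = 1.08 V, so V_ov = 1.08 − 0.735 = 0.345 V.
Assume saturation: I_D = ½ k_n V_ov² = 0.5 × 4.75 × 0.345² = 0.283 mA, giving V_DS = V_DD − I_D R_D = 9.25 − 0.283 × 1.53 = 8.82 V.
V_DS = 8.82 V ≥ V_ov = 0.345 V, confirming saturation.

I_D = 0.283 mA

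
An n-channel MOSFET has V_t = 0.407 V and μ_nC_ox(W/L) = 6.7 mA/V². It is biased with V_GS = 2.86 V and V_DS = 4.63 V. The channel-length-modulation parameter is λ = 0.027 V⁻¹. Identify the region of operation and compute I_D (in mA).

V_ov = V_GS − V_t = 2.86 − 0.407 = 2.45 V.
Since V_DS = 4.63 V ≥ V_ov = 2.45 V, the device is in saturation.
I_D = ½ k_n V_ov² (1 + λ V_DS) = 0.5 × 6.7 × 2.45² × (1 + 0.027 × 4.63) = 22.7 mA.

Saturation; I_D = 22.7 mA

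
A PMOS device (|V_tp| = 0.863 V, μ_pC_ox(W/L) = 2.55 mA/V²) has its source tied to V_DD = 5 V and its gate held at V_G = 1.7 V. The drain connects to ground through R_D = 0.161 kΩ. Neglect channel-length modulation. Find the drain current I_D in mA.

I_D = 7.57 mA

V_SG = V_DD − V_G = 5 − 1.7 = 3.3 V, so V_ov = 3.3 − 0.863 = 2.44 V.
Assume saturation: I_D = ½ k_p V_ov² = 0.5 × 2.55 × 2.44² = 7.57 mA, giving V_SD = V_DD − I_D R_D = 5 − 7.57 × 0.161 = 3.78 V.
V_SD = 3.78 V ≥ V_ov = 2.44 V, confirming saturation.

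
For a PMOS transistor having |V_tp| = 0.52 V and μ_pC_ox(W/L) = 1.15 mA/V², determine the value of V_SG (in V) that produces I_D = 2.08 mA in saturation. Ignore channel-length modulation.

In saturation I_D = ½ k_p (V_SG − |V_tp|)², so V_SG − |V_tp| = √(2 I_D / k_p) = √(2 × 2.08 / 1.15) = 1.9 V.
V_SG = 0.52 + 1.9 = 2.42 V.

V_SG = 2.42 V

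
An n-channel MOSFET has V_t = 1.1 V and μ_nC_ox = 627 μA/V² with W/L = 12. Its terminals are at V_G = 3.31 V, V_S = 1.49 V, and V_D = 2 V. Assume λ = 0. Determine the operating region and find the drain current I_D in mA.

V_GS = V_G − V_S = 3.31 − 1.49 = 1.82 V; V_DS = V_D − V_S = 2 − 1.49 = 0.51 V.
k_n = μ_nC_ox · (W/L) = 7.524 mA/V².
V_ov = V_GS − V_t = 1.82 − 1.1 = 0.72 V.
Since V_DS = 0.51 V < V_ov = 0.72 V, the device is in the triode region.
I_D = k_n [V_ov · V_DS − ½ V_DS²] = 7.524 × [0.72 × 0.51 − 0.5 × 0.51²] = 1.78 mA.

Triode; I_D = 1.78 mA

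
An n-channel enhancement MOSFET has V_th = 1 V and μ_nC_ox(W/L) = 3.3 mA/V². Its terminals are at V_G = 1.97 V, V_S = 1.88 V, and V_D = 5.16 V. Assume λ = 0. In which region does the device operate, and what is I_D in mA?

V_GS = V_G − V_S = 1.97 − 1.88 = 0.09 V; V_DS = V_D − V_S = 5.16 − 1.88 = 3.28 V.
V_GS = 0.09 V < V_th = 1 V, so the transistor is in cutoff.

Cutoff; I_D = 0 mA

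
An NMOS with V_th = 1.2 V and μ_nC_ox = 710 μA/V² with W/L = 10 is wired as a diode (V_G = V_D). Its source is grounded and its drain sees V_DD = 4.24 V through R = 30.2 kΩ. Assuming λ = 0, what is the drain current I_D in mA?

With gate tied to drain, V_GS = V_DS ≥ V_GS − V_th, so the device is in saturation.
k_n = μ_nC_ox · (W/L) = 7.1 mA/V².
KCL at the drain: ½ k_n (V_GS − V_th)² = (V_DD − V_GS)/R.
Let x = V_GS − 1.2. Then 107 x² + x − 3.04 = 0, giving x = 0.164 V (positive root), so V_GS = 1.36 V.
I_D = (V_DD − V_GS)/R = (4.24 − 1.36) / 30.2 = 0.0952 mA.

I_D = 0.0952 mA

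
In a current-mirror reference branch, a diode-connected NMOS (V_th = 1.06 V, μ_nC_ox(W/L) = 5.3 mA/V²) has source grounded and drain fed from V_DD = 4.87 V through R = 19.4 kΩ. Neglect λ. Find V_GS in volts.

With gate tied to drain, V_GS = V_DS ≥ V_GS − V_th, so the device is in saturation.
KCL at the drain: ½ k_n (V_GS − V_th)² = (V_DD − V_GS)/R.
Let x = V_GS − 1.06. Then 51.4 x² + x − 3.81 = 0, giving x = 0.263 V (positive root), so V_GS = 1.32 V.
I_D = (V_DD − V_GS)/R = (4.87 − 1.32) / 19.4 = 0.183 mA.

V_GS = 1.32 V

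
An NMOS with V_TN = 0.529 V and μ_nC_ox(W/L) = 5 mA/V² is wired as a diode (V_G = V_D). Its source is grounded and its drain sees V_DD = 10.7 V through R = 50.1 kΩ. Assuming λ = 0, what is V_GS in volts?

V_GS = 0.810 V

With gate tied to drain, V_GS = V_DS ≥ V_GS − V_TN, so the device is in saturation.
KCL at the drain: ½ k_n (V_GS − V_TN)² = (V_DD − V_GS)/R.
Let x = V_GS − 0.529. Then 125 x² + x − 10.17 = 0, giving x = 0.281 V (positive root), so V_GS = 0.81 V.
I_D = (V_DD − V_GS)/R = (10.7 − 0.81) / 50.1 = 0.197 mA.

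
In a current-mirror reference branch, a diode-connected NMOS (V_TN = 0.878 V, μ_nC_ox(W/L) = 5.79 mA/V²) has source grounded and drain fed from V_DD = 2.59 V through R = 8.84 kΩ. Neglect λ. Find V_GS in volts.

V_GS = 1.12 V

With gate tied to drain, V_GS = V_DS ≥ V_GS − V_TN, so the device is in saturation.
KCL at the drain: ½ k_n (V_GS − V_TN)² = (V_DD − V_GS)/R.
Let x = V_GS − 0.878. Then 25.6 x² + x − 1.712 = 0, giving x = 0.24 V (positive root), so V_GS = 1.12 V.
I_D = (V_DD − V_GS)/R = (2.59 − 1.12) / 8.84 = 0.167 mA.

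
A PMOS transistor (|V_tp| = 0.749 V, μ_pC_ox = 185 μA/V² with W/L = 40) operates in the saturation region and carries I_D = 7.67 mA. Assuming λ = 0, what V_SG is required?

V_SG = 2.19 V

k_p = μ_pC_ox · (W/L) = 7.4 mA/V².
In saturation I_D = ½ k_p (V_SG − |V_tp|)², so V_SG − |V_tp| = √(2 I_D / k_p) = √(2 × 7.67 / 7.4) = 1.44 V.
V_SG = 0.749 + 1.44 = 2.19 V.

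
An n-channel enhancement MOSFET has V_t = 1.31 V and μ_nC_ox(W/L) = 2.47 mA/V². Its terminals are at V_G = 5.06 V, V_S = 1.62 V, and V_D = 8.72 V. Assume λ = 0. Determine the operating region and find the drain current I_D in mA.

V_GS = V_G − V_S = 5.06 − 1.62 = 3.44 V; V_DS = V_D − V_S = 8.72 − 1.62 = 7.1 V.
V_ov = V_GS − V_t = 3.44 − 1.31 = 2.13 V.
Since V_DS = 7.1 V ≥ V_ov = 2.13 V, the device is in saturation.
I_D = ½ k_n V_ov² = 0.5 × 2.47 × 2.13² = 5.6 mA.

Saturation; I_D = 5.60 mA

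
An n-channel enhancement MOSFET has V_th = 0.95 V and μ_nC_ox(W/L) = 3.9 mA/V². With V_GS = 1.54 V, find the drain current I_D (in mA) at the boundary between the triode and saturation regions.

At the boundary V_DS = V_ov = V_GS − V_th = 1.54 − 0.95 = 0.59 V.
I_D = ½ k_n V_ov² = 0.5 × 3.9 × 0.59² = 0.679 mA.

I_D = 0.679 mA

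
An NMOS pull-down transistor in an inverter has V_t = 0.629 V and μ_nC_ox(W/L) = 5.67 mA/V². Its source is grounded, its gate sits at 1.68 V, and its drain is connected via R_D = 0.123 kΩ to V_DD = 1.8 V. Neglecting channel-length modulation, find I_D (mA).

V_GS = V_G = 1.68 V, so V_ov = 1.68 − 0.629 = 1.05 V.
Assume saturation: I_D = ½ k_n V_ov² = 0.5 × 5.67 × 1.05² = 3.13 mA, giving V_DS = V_DD − I_D R_D = 1.8 − 3.13 × 0.123 = 1.41 V.
V_DS = 1.41 V ≥ V_ov = 1.05 V, confirming saturation.

I_D = 3.13 mA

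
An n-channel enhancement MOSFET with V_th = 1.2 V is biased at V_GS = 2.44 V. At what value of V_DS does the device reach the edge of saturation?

V_DS,sat = 1.24 V

The boundary between triode and saturation is V_DS = V_GS − V_th = V_ov.
V_ov = 2.44 − 1.2 = 1.24 V.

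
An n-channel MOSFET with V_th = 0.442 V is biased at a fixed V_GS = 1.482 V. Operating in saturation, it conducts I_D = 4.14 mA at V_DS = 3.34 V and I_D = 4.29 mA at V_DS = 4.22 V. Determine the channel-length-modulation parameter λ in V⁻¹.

λ = 0.0477 V⁻¹

With V_GS fixed, I_D ∝ (1 + λ V_DS) in saturation, so I_D2/I_D1 = (1 + λ V_DS2)/(1 + λ V_DS1).
4.29/4.14 = 1.036 = (1 + 4.22 λ)/(1 + 3.34 λ).
Solving: λ (I_D1 V_DS2 − I_D2 V_DS1) = I_D2 − I_D1, so λ = (4.29 − 4.14) / (4.14 × 4.22 − 4.29 × 3.34) = 0.15 / 3.14 = 0.0477 V⁻¹.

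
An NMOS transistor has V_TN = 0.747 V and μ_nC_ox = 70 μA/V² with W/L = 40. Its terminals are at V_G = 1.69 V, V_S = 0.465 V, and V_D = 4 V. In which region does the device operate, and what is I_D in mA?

Saturation; I_D = 0.320 mA

V_GS = V_G − V_S = 1.69 − 0.465 = 1.22 V; V_DS = V_D − V_S = 4 − 0.465 = 3.54 V.
k_n = μ_nC_ox · (W/L) = 2.8 mA/V².
V_ov = V_GS − V_TN = 1.22 − 0.747 = 0.478 V.
Since V_DS = 3.54 V ≥ V_ov = 0.478 V, the device is in saturation.
I_D = ½ k_n V_ov² = 0.5 × 2.8 × 0.478² = 0.32 mA.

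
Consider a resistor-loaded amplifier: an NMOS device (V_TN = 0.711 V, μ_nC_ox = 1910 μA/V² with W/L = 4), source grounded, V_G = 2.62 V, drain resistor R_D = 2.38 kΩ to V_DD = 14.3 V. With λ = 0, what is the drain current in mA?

V_GS = V_G = 2.62 V, so V_ov = 2.62 − 0.711 = 1.91 V.
k_n = μ_nC_ox · (W/L) = 7.64 mA/V².
Assume saturation: I_D = ½ k_n V_ov² = 0.5 × 7.64 × 1.91² = 13.9 mA, giving V_DS = V_DD − I_D R_D = 14.3 − 13.9 × 2.38 = -18.8 V.
But -18.8 V < V_ov = 1.91 V, so the device is actually in triode.
In triode I_D = k_n[V_ov V_DS − ½ V_DS²] and I_D = (V_DD − V_DS)/R_D. Equating: 9.09 V_DS² − 35.71 V_DS + 14.3 = 0, giving V_DS = 0.453 V (the root below V_ov).
I_D = (14.3 − 0.453) / 2.38 = 5.82 mA.

I_D = 5.82 mA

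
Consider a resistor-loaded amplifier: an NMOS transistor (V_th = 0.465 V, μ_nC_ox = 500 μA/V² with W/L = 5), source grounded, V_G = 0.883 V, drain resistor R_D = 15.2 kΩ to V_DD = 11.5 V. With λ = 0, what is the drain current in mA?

I_D = 0.218 mA

V_GS = V_G = 0.883 V, so V_ov = 0.883 − 0.465 = 0.418 V.
k_n = μ_nC_ox · (W/L) = 2.5 mA/V².
Assume saturation: I_D = ½ k_n V_ov² = 0.5 × 2.5 × 0.418² = 0.218 mA, giving V_DS = V_DD − I_D R_D = 11.5 − 0.218 × 15.2 = 8.18 V.
V_DS = 8.18 V ≥ V_ov = 0.418 V, confirming saturation.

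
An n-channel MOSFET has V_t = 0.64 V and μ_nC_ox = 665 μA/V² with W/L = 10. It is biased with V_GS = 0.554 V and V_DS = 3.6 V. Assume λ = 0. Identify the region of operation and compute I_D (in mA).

V_GS = 0.554 V < V_t = 0.64 V, so the transistor is in cutoff.

Cutoff; I_D = 0 mA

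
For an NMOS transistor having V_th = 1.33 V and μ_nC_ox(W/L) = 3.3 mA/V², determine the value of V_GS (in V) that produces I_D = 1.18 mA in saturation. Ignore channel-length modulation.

In saturation I_D = ½ k_n (V_GS − V_th)², so V_GS − V_th = √(2 I_D / k_n) = √(2 × 1.18 / 3.3) = 0.846 V.
V_GS = 1.33 + 0.846 = 2.18 V.

V_GS = 2.18 V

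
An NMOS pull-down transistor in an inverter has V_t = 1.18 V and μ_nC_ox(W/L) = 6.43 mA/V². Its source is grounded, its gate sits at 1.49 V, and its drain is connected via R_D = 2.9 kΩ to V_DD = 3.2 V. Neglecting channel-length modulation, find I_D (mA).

I_D = 0.309 mA

V_GS = V_G = 1.49 V, so V_ov = 1.49 − 1.18 = 0.31 V.
Assume saturation: I_D = ½ k_n V_ov² = 0.5 × 6.43 × 0.31² = 0.309 mA, giving V_DS = V_DD − I_D R_D = 3.2 − 0.309 × 2.9 = 2.3 V.
V_DS = 2.3 V ≥ V_ov = 0.31 V, confirming saturation.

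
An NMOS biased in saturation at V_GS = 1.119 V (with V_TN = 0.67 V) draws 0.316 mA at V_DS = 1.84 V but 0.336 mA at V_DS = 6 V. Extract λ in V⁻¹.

With V_GS fixed, I_D ∝ (1 + λ V_DS) in saturation, so I_D2/I_D1 = (1 + λ V_DS2)/(1 + λ V_DS1).
0.336/0.316 = 1.063 = (1 + 6 λ)/(1 + 1.84 λ).
Solving: λ (I_D1 V_DS2 − I_D2 V_DS1) = I_D2 − I_D1, so λ = (0.336 − 0.316) / (0.316 × 6 − 0.336 × 1.84) = 0.02 / 1.28 = 0.0157 V⁻¹.

λ = 0.0157 V⁻¹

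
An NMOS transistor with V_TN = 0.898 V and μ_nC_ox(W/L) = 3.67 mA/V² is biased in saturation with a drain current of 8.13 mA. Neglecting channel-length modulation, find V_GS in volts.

V_GS = 3.00 V

In saturation I_D = ½ k_n (V_GS − V_TN)², so V_GS − V_TN = √(2 I_D / k_n) = √(2 × 8.13 / 3.67) = 2.1 V.
V_GS = 0.898 + 2.1 = 3 V.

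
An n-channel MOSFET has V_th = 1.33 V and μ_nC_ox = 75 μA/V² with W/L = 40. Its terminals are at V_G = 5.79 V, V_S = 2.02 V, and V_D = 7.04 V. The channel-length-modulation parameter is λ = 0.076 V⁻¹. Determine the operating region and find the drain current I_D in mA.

Saturation; I_D = 12.3 mA

V_GS = V_G − V_S = 5.79 − 2.02 = 3.77 V; V_DS = V_D − V_S = 7.04 − 2.02 = 5.02 V.
k_n = μ_nC_ox · (W/L) = 3 mA/V².
V_ov = V_GS − V_th = 3.77 − 1.33 = 2.44 V.
Since V_DS = 5.02 V ≥ V_ov = 2.44 V, the device is in saturation.
I_D = ½ k_n V_ov² (1 + λ V_DS) = 0.5 × 3 × 2.44² × (1 + 0.076 × 5.02) = 12.3 mA.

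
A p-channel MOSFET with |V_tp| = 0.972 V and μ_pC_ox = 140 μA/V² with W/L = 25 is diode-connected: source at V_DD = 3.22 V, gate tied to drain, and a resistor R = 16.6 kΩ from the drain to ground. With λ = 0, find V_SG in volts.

V_SG = 1.23 V

With gate tied to drain, V_SG = V_SD ≥ V_SG − |V_tp|, so the device is in saturation.
k_p = μ_pC_ox · (W/L) = 3.5 mA/V².
KCL at the drain: ½ k_p (V_SG − |V_tp|)² = (V_DD − V_SG)/R.
Let x = V_SG − 0.972. Then 29.1 x² + x − 2.248 = 0, giving x = 0.261 V (positive root), so V_SG = 1.23 V.
I_D = (V_DD − V_SG)/R = (3.22 − 1.23) / 16.6 = 0.12 mA.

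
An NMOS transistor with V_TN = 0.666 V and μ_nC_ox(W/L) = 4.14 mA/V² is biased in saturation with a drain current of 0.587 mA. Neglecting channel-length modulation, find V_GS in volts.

In saturation I_D = ½ k_n (V_GS − V_TN)², so V_GS − V_TN = √(2 I_D / k_n) = √(2 × 0.587 / 4.14) = 0.533 V.
V_GS = 0.666 + 0.533 = 1.2 V.

V_GS = 1.20 V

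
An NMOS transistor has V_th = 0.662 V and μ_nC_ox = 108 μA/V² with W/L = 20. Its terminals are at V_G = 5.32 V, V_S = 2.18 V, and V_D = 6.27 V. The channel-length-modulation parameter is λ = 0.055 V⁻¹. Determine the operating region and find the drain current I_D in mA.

Saturation; I_D = 8.12 mA

V_GS = V_G − V_S = 5.32 − 2.18 = 3.14 V; V_DS = V_D − V_S = 6.27 − 2.18 = 4.09 V.
k_n = μ_nC_ox · (W/L) = 2.16 mA/V².
V_ov = V_GS − V_th = 3.14 − 0.662 = 2.48 V.
Since V_DS = 4.09 V ≥ V_ov = 2.48 V, the device is in saturation.
I_D = ½ k_n V_ov² (1 + λ V_DS) = 0.5 × 2.16 × 2.48² × (1 + 0.055 × 4.09) = 8.12 mA.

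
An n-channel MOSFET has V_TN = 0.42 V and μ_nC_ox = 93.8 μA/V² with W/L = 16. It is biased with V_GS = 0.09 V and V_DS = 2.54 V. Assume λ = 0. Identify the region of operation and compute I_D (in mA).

V_GS = 0.09 V < V_TN = 0.42 V, so the transistor is in cutoff.

Cutoff; I_D = 0 mA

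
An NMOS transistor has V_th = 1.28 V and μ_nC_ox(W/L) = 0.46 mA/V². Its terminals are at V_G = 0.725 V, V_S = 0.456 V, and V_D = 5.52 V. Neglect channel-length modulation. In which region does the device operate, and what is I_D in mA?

V_GS = V_G − V_S = 0.725 − 0.456 = 0.269 V; V_DS = V_D − V_S = 5.52 − 0.456 = 5.06 V.
V_GS = 0.269 V < V_th = 1.28 V, so the transistor is in cutoff.

Cutoff; I_D = 0 mA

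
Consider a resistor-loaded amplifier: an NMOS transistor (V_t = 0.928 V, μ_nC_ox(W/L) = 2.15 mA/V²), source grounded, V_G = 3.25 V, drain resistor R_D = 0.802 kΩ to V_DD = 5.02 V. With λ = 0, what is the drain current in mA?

V_GS = V_G = 3.25 V, so V_ov = 3.25 − 0.928 = 2.32 V.
Assume saturation: I_D = ½ k_n V_ov² = 0.5 × 2.15 × 2.32² = 5.8 mA, giving V_DS = V_DD − I_D R_D = 5.02 − 5.8 × 0.802 = 0.372 V.
But 0.372 V < V_ov = 2.32 V, so the device is actually in triode.
In triode I_D = k_n[V_ov V_DS − ½ V_DS²] and I_D = (V_DD − V_DS)/R_D. Equating: 0.862 V_DS² − 5.004 V_DS + 5.02 = 0, giving V_DS = 1.29 V (the root below V_ov).
I_D = (5.02 − 1.29) / 0.802 = 4.65 mA.

I_D = 4.65 mA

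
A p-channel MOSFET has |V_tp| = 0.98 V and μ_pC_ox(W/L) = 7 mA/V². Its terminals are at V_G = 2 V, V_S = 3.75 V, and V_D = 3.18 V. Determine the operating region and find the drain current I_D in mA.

Triode; I_D = 1.94 mA

V_SG = V_S − V_G = 3.75 − 2 = 1.75 V; V_SD = V_S − V_D = 3.75 − 3.18 = 0.57 V.
V_ov = V_SG − |V_tp| = 1.75 − 0.98 = 0.77 V.
Since V_SD = 0.57 V < V_ov = 0.77 V, the device is in the triode region.
I_D = k_p [V_ov · V_SD − ½ V_SD²] = 7 × [0.77 × 0.57 − 0.5 × 0.57²] = 1.94 mA.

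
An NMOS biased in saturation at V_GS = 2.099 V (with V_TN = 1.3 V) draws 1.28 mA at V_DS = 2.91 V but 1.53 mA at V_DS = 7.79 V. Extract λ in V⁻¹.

λ = 0.0453 V⁻¹

With V_GS fixed, I_D ∝ (1 + λ V_DS) in saturation, so I_D2/I_D1 = (1 + λ V_DS2)/(1 + λ V_DS1).
1.53/1.28 = 1.195 = (1 + 7.79 λ)/(1 + 2.91 λ).
Solving: λ (I_D1 V_DS2 − I_D2 V_DS1) = I_D2 − I_D1, so λ = (1.53 − 1.28) / (1.28 × 7.79 − 1.53 × 2.91) = 0.25 / 5.52 = 0.0453 V⁻¹.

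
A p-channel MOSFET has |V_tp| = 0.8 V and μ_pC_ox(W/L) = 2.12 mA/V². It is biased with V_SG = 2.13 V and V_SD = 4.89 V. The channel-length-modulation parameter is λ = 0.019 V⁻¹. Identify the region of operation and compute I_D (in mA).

Saturation; I_D = 2.05 mA

V_ov = V_SG − |V_tp| = 2.13 − 0.8 = 1.33 V.
Since V_SD = 4.89 V ≥ V_ov = 1.33 V, the device is in saturation.
I_D = ½ k_p V_ov² (1 + λ V_SD) = 0.5 × 2.12 × 1.33² × (1 + 0.019 × 4.89) = 2.05 mA.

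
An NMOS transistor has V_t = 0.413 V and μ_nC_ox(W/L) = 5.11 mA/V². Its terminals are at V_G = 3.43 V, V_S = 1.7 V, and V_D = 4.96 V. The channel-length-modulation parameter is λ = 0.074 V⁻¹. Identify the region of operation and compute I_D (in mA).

Saturation; I_D = 5.50 mA

V_GS = V_G − V_S = 3.43 − 1.7 = 1.73 V; V_DS = V_D − V_S = 4.96 − 1.7 = 3.26 V.
V_ov = V_GS − V_t = 1.73 − 0.413 = 1.32 V.
Since V_DS = 3.26 V ≥ V_ov = 1.32 V, the device is in saturation.
I_D = ½ k_n V_ov² (1 + λ V_DS) = 0.5 × 5.11 × 1.32² × (1 + 0.074 × 3.26) = 5.5 mA.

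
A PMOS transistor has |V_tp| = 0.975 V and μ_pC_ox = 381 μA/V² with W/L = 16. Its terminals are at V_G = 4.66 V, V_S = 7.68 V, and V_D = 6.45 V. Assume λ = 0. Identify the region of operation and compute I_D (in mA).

V_SG = V_S − V_G = 7.68 − 4.66 = 3.02 V; V_SD = V_S − V_D = 7.68 − 6.45 = 1.23 V.
k_p = μ_pC_ox · (W/L) = 6.096 mA/V².
V_ov = V_SG − |V_tp| = 3.02 − 0.975 = 2.04 V.
Since V_SD = 1.23 V < V_ov = 2.04 V, the device is in the triode region.
I_D = k_p [V_ov · V_SD − ½ V_SD²] = 6.096 × [2.04 × 1.23 − 0.5 × 1.23²] = 10.7 mA.

Triode; I_D = 10.7 mA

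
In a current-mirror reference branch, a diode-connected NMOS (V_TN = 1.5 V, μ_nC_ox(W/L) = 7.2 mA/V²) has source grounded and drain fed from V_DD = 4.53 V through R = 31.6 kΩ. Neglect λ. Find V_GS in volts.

V_GS = 1.66 V

With gate tied to drain, V_GS = V_DS ≥ V_GS − V_TN, so the device is in saturation.
KCL at the drain: ½ k_n (V_GS − V_TN)² = (V_DD − V_GS)/R.
Let x = V_GS − 1.5. Then 114 x² + x − 3.03 = 0, giving x = 0.159 V (positive root), so V_GS = 1.66 V.
I_D = (V_DD − V_GS)/R = (4.53 − 1.66) / 31.6 = 0.0909 mA.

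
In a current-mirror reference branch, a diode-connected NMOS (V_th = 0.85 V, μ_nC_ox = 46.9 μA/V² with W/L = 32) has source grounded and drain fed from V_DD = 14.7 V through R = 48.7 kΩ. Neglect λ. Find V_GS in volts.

With gate tied to drain, V_GS = V_DS ≥ V_GS − V_th, so the device is in saturation.
k_n = μ_nC_ox · (W/L) = 1.501 mA/V².
KCL at the drain: ½ k_n (V_GS − V_th)² = (V_DD − V_GS)/R.
Let x = V_GS − 0.85. Then 36.5 x² + x − 13.85 = 0, giving x = 0.602 V (positive root), so V_GS = 1.45 V.
I_D = (V_DD − V_GS)/R = (14.7 − 1.45) / 48.7 = 0.272 mA.

V_GS = 1.45 V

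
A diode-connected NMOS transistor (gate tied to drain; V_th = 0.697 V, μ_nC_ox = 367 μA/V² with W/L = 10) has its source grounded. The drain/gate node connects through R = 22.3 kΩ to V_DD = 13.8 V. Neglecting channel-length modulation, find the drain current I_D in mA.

I_D = 0.563 mA

With gate tied to drain, V_GS = V_DS ≥ V_GS − V_th, so the device is in saturation.
k_n = μ_nC_ox · (W/L) = 3.67 mA/V².
KCL at the drain: ½ k_n (V_GS − V_th)² = (V_DD − V_GS)/R.
Let x = V_GS − 0.697. Then 40.9 x² + x − 13.1 = 0, giving x = 0.554 V (positive root), so V_GS = 1.25 V.
I_D = (V_DD − V_GS)/R = (13.8 − 1.25) / 22.3 = 0.563 mA.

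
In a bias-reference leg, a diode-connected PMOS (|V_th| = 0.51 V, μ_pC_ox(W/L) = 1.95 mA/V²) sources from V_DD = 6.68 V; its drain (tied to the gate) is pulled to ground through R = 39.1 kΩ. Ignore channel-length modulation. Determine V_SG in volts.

V_SG = 0.899 V

With gate tied to drain, V_SG = V_SD ≥ V_SG − |V_th|, so the device is in saturation.
KCL at the drain: ½ k_p (V_SG − |V_th|)² = (V_DD − V_SG)/R.
Let x = V_SG − 0.51. Then 38.1 x² + x − 6.17 = 0, giving x = 0.389 V (positive root), so V_SG = 0.899 V.
I_D = (V_DD − V_SG)/R = (6.68 − 0.899) / 39.1 = 0.148 mA.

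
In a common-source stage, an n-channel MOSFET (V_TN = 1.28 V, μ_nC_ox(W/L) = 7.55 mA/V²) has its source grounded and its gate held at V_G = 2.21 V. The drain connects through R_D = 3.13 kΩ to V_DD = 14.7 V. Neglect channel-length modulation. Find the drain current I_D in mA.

I_D = 3.26 mA

V_GS = V_G = 2.21 V, so V_ov = 2.21 − 1.28 = 0.93 V.
Assume saturation: I_D = ½ k_n V_ov² = 0.5 × 7.55 × 0.93² = 3.26 mA, giving V_DS = V_DD − I_D R_D = 14.7 − 3.26 × 3.13 = 4.48 V.
V_DS = 4.48 V ≥ V_ov = 0.93 V, confirming saturation.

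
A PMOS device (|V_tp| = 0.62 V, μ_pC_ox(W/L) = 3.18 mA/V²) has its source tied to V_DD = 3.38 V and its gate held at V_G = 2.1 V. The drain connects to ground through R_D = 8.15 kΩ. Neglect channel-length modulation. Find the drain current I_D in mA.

I_D = 0.387 mA

V_SG = V_DD − V_G = 3.38 − 2.1 = 1.28 V, so V_ov = 1.28 − 0.62 = 0.66 V.
Assume saturation: I_D = ½ k_p V_ov² = 0.5 × 3.18 × 0.66² = 0.693 mA, giving V_SD = V_DD − I_D R_D = 3.38 − 0.693 × 8.15 = -2.26 V.
But -2.26 V < V_ov = 0.66 V, so the device is actually in triode.
In triode I_D = k_p[V_ov V_SD − ½ V_SD²] and I_D = (V_DD − V_SD)/R_D. Equating: 13 V_SD² − 18.11 V_SD + 3.38 = 0, giving V_SD = 0.222 V (the root below V_ov).
I_D = (3.38 − 0.222) / 8.15 = 0.387 mA.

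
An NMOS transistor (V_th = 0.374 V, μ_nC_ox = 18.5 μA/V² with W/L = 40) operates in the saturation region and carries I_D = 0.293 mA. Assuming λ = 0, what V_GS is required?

k_n = μ_nC_ox · (W/L) = 0.74 mA/V².
In saturation I_D = ½ k_n (V_GS − V_th)², so V_GS − V_th = √(2 I_D / k_n) = √(2 × 0.293 / 0.74) = 0.89 V.
V_GS = 0.374 + 0.89 = 1.26 V.

V_GS = 1.26 V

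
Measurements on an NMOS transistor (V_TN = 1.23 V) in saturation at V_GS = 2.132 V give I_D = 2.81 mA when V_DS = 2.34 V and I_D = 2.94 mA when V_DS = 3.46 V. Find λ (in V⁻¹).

With V_GS fixed, I_D ∝ (1 + λ V_DS) in saturation, so I_D2/I_D1 = (1 + λ V_DS2)/(1 + λ V_DS1).
2.94/2.81 = 1.046 = (1 + 3.46 λ)/(1 + 2.34 λ).
Solving: λ (I_D1 V_DS2 − I_D2 V_DS1) = I_D2 − I_D1, so λ = (2.94 − 2.81) / (2.81 × 3.46 − 2.94 × 2.34) = 0.13 / 2.84 = 0.0457 V⁻¹.

λ = 0.0457 V⁻¹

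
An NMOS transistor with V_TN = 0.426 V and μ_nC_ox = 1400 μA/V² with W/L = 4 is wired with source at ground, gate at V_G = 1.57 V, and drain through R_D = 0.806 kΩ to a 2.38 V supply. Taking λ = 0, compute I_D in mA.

V_GS = V_G = 1.57 V, so V_ov = 1.57 − 0.426 = 1.14 V.
k_n = μ_nC_ox · (W/L) = 5.6 mA/V².
Assume saturation: I_D = ½ k_n V_ov² = 0.5 × 5.6 × 1.14² = 3.66 mA, giving V_DS = V_DD − I_D R_D = 2.38 − 3.66 × 0.806 = -0.574 V.
But -0.574 V < V_ov = 1.14 V, so the device is actually in triode.
In triode I_D = k_n[V_ov V_DS − ½ V_DS²] and I_D = (V_DD − V_DS)/R_D. Equating: 2.26 V_DS² − 6.164 V_DS + 2.38 = 0, giving V_DS = 0.465 V (the root below V_ov).
I_D = (2.38 − 0.465) / 0.806 = 2.38 mA.

I_D = 2.38 mA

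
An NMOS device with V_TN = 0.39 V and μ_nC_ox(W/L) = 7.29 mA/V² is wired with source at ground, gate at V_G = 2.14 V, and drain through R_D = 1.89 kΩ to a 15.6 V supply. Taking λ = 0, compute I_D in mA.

V_GS = V_G = 2.14 V, so V_ov = 2.14 − 0.39 = 1.75 V.
Assume saturation: I_D = ½ k_n V_ov² = 0.5 × 7.29 × 1.75² = 11.2 mA, giving V_DS = V_DD − I_D R_D = 15.6 − 11.2 × 1.89 = -5.5 V.
But -5.5 V < V_ov = 1.75 V, so the device is actually in triode.
In triode I_D = k_n[V_ov V_DS − ½ V_DS²] and I_D = (V_DD − V_DS)/R_D. Equating: 6.89 V_DS² − 25.11 V_DS + 15.6 = 0, giving V_DS = 0.794 V (the root below V_ov).
I_D = (15.6 − 0.794) / 1.89 = 7.83 mA.

I_D = 7.83 mA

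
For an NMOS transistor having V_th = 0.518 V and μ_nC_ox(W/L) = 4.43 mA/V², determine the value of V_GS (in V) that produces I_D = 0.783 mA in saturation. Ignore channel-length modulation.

In saturation I_D = ½ k_n (V_GS − V_th)², so V_GS − V_th = √(2 I_D / k_n) = √(2 × 0.783 / 4.43) = 0.595 V.
V_GS = 0.518 + 0.595 = 1.11 V.

V_GS = 1.11 V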